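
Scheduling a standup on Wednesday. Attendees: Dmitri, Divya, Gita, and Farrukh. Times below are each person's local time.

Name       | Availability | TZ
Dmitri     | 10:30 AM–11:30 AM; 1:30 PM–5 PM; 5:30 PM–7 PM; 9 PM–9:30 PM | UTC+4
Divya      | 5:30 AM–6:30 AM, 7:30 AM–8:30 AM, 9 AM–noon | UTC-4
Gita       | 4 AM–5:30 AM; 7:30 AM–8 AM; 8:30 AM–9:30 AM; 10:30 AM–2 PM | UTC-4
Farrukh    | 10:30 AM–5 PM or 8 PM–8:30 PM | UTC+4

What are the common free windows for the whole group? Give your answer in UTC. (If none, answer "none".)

11:30-12:00

Dmitri in UTC: 06:30-07:30, 09:30-13:00, 13:30-15:00, 17:00-17:30 (subtract 4h to convert from UTC+4).
Divya in UTC: 09:30-10:30, 11:30-12:30, 13:00-16:00 (add 4h to convert from UTC-4).
Gita in UTC: 08:00-09:30, 11:30-12:00, 12:30-13:30, 14:30-18:00 (add 4h to convert from UTC-4).
Farrukh in UTC: 06:30-13:00, 16:00-16:30 (subtract 4h to convert from UTC+4).
Dmitri ∩ Divya: 09:30-10:30, 11:30-12:30, 13:30-15:00.
Dmitri ∩ Divya ∩ Gita: 11:30-12:00, 14:30-15:00.
Dmitri ∩ Divya ∩ Gita ∩ Farrukh: 11:30-12:00.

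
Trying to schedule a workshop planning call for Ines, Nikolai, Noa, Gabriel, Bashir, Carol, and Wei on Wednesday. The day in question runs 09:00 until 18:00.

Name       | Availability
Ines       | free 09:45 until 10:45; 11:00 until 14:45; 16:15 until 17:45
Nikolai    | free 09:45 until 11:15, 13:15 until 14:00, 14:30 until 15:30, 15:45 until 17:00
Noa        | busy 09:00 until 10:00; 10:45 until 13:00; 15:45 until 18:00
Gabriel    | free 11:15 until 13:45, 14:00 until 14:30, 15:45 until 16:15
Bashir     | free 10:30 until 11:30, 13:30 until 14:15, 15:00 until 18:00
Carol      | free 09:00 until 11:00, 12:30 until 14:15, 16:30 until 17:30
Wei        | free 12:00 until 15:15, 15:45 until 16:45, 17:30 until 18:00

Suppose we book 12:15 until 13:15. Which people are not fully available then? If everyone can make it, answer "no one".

Bashir, Carol, Nikolai, Noa

Ines free: 09:45-10:45, 11:00-14:45, 16:15-17:45.
Nikolai free: 09:45-11:15, 13:15-14:00, 14:30-15:30, 15:45-17:00.
Noa free: 10:00-10:45, 13:00-15:45 (invert busy blocks within the working day).
Gabriel free: 11:15-13:45, 14:00-14:30, 15:45-16:15.
Bashir free: 10:30-11:30, 13:30-14:15, 15:00-18:00.
Carol free: 09:00-11:00, 12:30-14:15, 16:30-17:30.
Wei free: 12:00-15:15, 15:45-16:45, 17:30-18:00.
Ines: free for 12:15-13:15. Nikolai: not fully free for 12:15-13:15. Noa: not fully free for 12:15-13:15. Gabriel: free for 12:15-13:15. Bashir: not fully free for 12:15-13:15. Carol: not fully free for 12:15-13:15. Wei: free for 12:15-13:15.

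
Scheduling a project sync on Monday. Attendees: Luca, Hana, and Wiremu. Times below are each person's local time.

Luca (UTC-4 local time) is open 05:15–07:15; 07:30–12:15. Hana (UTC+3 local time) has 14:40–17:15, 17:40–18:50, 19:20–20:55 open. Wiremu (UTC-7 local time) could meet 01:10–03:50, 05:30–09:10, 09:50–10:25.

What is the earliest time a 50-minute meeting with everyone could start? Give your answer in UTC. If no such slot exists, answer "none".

12:30

Luca in UTC: 09:15-11:15, 11:30-16:15 (add 4h to convert from UTC-4).
Hana in UTC: 11:40-14:15, 14:40-15:50, 16:20-17:55 (subtract 3h to convert from UTC+3).
Wiremu in UTC: 08:10-10:50, 12:30-16:10, 16:50-17:25 (add 7h to convert from UTC-7).
Luca ∩ Hana: 11:40-14:15, 14:40-15:50.
Luca ∩ Hana ∩ Wiremu: 12:30-14:15, 14:40-15:50.
The first common window of at least 50 minutes is 12:30-14:15, so the earliest start is 12:30.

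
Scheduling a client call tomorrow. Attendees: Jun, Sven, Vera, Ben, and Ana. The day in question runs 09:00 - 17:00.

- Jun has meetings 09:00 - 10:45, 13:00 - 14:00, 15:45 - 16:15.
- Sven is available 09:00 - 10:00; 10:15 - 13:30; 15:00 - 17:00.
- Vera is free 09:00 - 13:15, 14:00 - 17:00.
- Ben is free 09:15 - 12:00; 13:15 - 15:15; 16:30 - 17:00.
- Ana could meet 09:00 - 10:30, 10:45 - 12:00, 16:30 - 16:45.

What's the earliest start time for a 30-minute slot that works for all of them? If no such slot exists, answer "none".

Jun free: 10:45-13:00, 14:00-15:45, 16:15-17:00 (invert busy blocks within the working day).
Sven free: 09:00-10:00, 10:15-13:30, 15:00-17:00.
Vera free: 09:00-13:15, 14:00-17:00.
Ben free: 09:15-12:00, 13:15-15:15, 16:30-17:00.
Ana free: 09:00-10:30, 10:45-12:00, 16:30-16:45.
Jun ∩ Sven: 10:45-13:00, 15:00-15:45, 16:15-17:00.
Jun ∩ Sven ∩ Vera: 10:45-13:00, 15:00-15:45, 16:15-17:00.
Jun ∩ Sven ∩ Vera ∩ Ben: 10:45-12:00, 15:00-15:15, 16:30-17:00.
Jun ∩ Sven ∩ Vera ∩ Ben ∩ Ana: 10:45-12:00, 16:30-16:45.
The first common window of at least 30 minutes is 10:45-12:00, so the earliest start is 10:45.

10:45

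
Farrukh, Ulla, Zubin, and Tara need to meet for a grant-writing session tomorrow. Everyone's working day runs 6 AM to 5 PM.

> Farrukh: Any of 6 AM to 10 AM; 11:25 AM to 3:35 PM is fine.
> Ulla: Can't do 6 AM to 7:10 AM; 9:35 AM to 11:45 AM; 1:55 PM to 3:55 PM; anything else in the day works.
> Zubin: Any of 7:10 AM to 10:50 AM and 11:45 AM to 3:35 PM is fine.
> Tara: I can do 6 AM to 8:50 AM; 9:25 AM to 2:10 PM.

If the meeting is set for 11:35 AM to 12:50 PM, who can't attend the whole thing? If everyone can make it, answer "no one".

Ulla, Zubin

Farrukh free: 06:00-10:00, 11:25-15:35.
Ulla free: 07:10-09:35, 11:45-13:55, 15:55-17:00 (invert busy blocks within the working day).
Zubin free: 07:10-10:50, 11:45-15:35.
Tara free: 06:00-08:50, 09:25-14:10.
Farrukh: free for 11:35-12:50. Ulla: not fully free for 11:35-12:50. Zubin: not fully free for 11:35-12:50. Tara: free for 11:35-12:50.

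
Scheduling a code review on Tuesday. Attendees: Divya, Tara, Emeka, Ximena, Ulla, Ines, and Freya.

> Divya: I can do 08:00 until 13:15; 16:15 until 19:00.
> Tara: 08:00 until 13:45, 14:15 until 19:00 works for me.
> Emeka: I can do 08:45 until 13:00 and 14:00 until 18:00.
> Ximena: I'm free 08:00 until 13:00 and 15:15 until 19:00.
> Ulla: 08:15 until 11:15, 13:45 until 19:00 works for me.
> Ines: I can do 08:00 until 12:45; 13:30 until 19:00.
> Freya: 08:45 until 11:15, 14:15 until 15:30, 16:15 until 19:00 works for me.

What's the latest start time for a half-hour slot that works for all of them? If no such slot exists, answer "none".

Divya ∩ Tara: 08:00-13:15, 16:15-19:00.
Divya ∩ Tara ∩ Emeka: 08:45-13:00, 16:15-18:00.
Divya ∩ Tara ∩ Emeka ∩ Ximena: 08:45-13:00, 16:15-18:00.
Divya ∩ Tara ∩ Emeka ∩ Ximena ∩ Ulla: 08:45-11:15, 16:15-18:00.
Divya ∩ Tara ∩ Emeka ∩ Ximena ∩ Ulla ∩ Ines: 08:45-11:15, 16:15-18:00.
Divya ∩ Tara ∩ Emeka ∩ Ximena ∩ Ulla ∩ Ines ∩ Freya: 08:45-11:15, 16:15-18:00.
The last common window of at least 30 minutes is 16:15-18:00; a 30-minute meeting can start as late as 17:30 and still end by 18:00.

17:30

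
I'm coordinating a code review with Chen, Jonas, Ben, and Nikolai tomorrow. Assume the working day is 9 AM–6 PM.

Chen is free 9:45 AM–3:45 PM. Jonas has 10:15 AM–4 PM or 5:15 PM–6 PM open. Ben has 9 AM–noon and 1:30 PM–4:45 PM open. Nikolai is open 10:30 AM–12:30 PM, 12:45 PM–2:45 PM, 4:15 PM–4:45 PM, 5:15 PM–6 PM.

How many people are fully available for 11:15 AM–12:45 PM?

Chen and Jonas can make the full 11:15-12:45 slot — that's 2.

2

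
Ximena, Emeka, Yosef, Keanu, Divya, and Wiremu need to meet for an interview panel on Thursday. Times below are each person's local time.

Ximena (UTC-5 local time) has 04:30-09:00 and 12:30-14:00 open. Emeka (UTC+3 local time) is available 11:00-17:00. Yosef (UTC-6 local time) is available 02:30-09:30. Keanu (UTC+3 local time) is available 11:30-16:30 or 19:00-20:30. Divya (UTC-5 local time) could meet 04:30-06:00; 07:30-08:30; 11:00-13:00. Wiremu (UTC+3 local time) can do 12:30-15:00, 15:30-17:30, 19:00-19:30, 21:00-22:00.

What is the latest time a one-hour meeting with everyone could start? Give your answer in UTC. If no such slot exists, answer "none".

12:30

Ximena in UTC: 09:30-14:00, 17:30-19:00 (add 5h to convert from UTC-5).
Emeka in UTC: 08:00-14:00 (subtract 3h to convert from UTC+3).
Yosef in UTC: 08:30-15:30 (add 6h to convert from UTC-6).
Keanu in UTC: 08:30-13:30, 16:00-17:30 (subtract 3h to convert from UTC+3).
Divya in UTC: 09:30-11:00, 12:30-13:30, 16:00-18:00 (add 5h to convert from UTC-5).
Wiremu in UTC: 09:30-12:00, 12:30-14:30, 16:00-16:30, 18:00-19:00 (subtract 3h to convert from UTC+3).
Ximena ∩ Emeka: 09:30-14:00.
Ximena ∩ Emeka ∩ Yosef: 09:30-14:00.
Ximena ∩ Emeka ∩ Yosef ∩ Keanu: 09:30-13:30.
Ximena ∩ Emeka ∩ Yosef ∩ Keanu ∩ Divya: 09:30-11:00, 12:30-13:30.
Ximena ∩ Emeka ∩ Yosef ∩ Keanu ∩ Divya ∩ Wiremu: 09:30-11:00, 12:30-13:30.
Those are the intersection windows.
The last common window of at least 60 minutes is 12:30-13:30; a 60-minute meeting can start as late as 12:30 and still end by 13:30.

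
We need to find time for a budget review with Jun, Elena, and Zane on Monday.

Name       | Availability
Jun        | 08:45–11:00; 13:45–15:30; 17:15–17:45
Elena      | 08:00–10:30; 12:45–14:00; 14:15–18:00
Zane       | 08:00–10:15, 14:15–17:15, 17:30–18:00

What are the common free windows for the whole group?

08:45-10:15, 14:15-15:30, 17:30-17:45

Jun ∩ Elena: 08:45-10:30, 13:45-14:00, 14:15-15:30, 17:15-17:45.
Jun ∩ Elena ∩ Zane: 08:45-10:15, 14:15-15:30, 17:30-17:45.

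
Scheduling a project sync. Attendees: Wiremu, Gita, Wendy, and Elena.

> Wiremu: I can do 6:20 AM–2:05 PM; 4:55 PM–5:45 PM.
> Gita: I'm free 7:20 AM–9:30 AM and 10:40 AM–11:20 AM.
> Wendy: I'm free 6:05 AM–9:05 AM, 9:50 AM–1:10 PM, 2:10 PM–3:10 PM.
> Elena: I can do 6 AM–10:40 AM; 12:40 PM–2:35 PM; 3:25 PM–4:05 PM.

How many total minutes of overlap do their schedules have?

105

Wiremu ∩ Gita: 07:20-09:30, 10:40-11:20.
Wiremu ∩ Gita ∩ Wendy: 07:20-09:05, 10:40-11:20.
Wiremu ∩ Gita ∩ Wendy ∩ Elena: 07:20-09:05.
That's a single block of 105 minutes.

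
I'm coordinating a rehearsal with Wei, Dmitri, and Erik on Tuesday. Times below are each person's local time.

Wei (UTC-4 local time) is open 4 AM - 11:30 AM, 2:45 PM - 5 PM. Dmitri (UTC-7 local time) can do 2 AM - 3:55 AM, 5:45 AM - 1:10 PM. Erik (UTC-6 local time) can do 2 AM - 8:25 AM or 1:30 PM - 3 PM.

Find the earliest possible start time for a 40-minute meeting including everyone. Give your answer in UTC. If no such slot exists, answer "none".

Wei in UTC: 08:00-15:30, 18:45-21:00 (add 4h to convert from UTC-4).
Dmitri in UTC: 09:00-10:55, 12:45-20:10 (add 7h to convert from UTC-7).
Erik in UTC: 08:00-14:25, 19:30-21:00 (add 6h to convert from UTC-6).
Wei ∩ Dmitri: 09:00-10:55, 12:45-15:30, 18:45-20:10.
Wei ∩ Dmitri ∩ Erik: 09:00-10:55, 12:45-14:25, 19:30-20:10.
Those are the intersection windows.
The first common window of at least 40 minutes is 09:00-10:55, so the earliest start is 09:00.

09:00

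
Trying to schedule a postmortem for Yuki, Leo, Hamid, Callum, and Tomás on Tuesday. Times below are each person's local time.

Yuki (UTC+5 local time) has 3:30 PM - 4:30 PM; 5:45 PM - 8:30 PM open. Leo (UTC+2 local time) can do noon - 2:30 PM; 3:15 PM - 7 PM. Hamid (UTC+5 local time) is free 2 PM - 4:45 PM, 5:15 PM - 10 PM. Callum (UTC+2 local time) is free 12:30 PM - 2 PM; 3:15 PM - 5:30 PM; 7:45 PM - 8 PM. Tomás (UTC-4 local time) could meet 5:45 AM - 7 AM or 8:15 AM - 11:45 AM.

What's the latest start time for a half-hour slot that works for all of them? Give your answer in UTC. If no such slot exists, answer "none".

15:00

Yuki in UTC: 10:30-11:30, 12:45-15:30 (subtract 5h to convert from UTC+5).
Leo in UTC: 10:00-12:30, 13:15-17:00 (subtract 2h to convert from UTC+2).
Hamid in UTC: 09:00-11:45, 12:15-17:00 (subtract 5h to convert from UTC+5).
Callum in UTC: 10:30-12:00, 13:15-15:30, 17:45-18:00 (subtract 2h to convert from UTC+2).
Tomás in UTC: 09:45-11:00, 12:15-15:45 (add 4h to convert from UTC-4).
Yuki ∩ Leo: 10:30-11:30, 13:15-15:30.
Yuki ∩ Leo ∩ Hamid: 10:30-11:30, 13:15-15:30.
Yuki ∩ Leo ∩ Hamid ∩ Callum: 10:30-11:30, 13:15-15:30.
Yuki ∩ Leo ∩ Hamid ∩ Callum ∩ Tomás: 10:30-11:00, 13:15-15:30.
The last common window of at least 30 minutes is 13:15-15:30; a 30-minute meeting can start as late as 15:00 and still end by 15:30.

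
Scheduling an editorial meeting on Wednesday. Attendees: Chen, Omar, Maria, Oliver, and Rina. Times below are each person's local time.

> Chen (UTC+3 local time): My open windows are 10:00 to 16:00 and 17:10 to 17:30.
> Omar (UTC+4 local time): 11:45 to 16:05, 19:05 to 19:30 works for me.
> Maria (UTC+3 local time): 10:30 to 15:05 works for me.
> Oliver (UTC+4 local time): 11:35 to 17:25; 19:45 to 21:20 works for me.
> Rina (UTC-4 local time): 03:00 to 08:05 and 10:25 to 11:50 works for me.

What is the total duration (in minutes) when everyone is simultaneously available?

Chen in UTC: 07:00-13:00, 14:10-14:30 (subtract 3h to convert from UTC+3).
Omar in UTC: 07:45-12:05, 15:05-15:30 (subtract 4h to convert from UTC+4).
Maria in UTC: 07:30-12:05 (subtract 3h to convert from UTC+3).
Oliver in UTC: 07:35-13:25, 15:45-17:20 (subtract 4h to convert from UTC+4).
Rina in UTC: 07:00-12:05, 14:25-15:50 (add 4h to convert from UTC-4).
Chen ∩ Omar: 07:45-12:05.
Chen ∩ Omar ∩ Maria: 07:45-12:05.
Chen ∩ Omar ∩ Maria ∩ Oliver: 07:45-12:05.
Chen ∩ Omar ∩ Maria ∩ Oliver ∩ Rina: 07:45-12:05.
That's a single block of 260 minutes.

260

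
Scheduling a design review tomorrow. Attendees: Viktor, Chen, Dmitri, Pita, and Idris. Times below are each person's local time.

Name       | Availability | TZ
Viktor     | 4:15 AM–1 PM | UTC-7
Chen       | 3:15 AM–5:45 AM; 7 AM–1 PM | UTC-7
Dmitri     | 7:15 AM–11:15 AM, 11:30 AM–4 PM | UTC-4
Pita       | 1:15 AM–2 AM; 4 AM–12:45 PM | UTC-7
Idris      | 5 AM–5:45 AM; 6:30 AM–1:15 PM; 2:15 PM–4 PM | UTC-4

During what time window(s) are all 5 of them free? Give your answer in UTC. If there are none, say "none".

11:15-12:45, 14:00-15:15, 15:30-17:15, 18:15-19:45

Viktor in UTC: 11:15-20:00 (add 7h to convert from UTC-7).
Chen in UTC: 10:15-12:45, 14:00-20:00 (add 7h to convert from UTC-7).
Dmitri in UTC: 11:15-15:15, 15:30-20:00 (add 4h to convert from UTC-4).
Pita in UTC: 08:15-09:00, 11:00-19:45 (add 7h to convert from UTC-7).
Idris in UTC: 09:00-09:45, 10:30-17:15, 18:15-20:00 (add 4h to convert from UTC-4).
Viktor ∩ Chen: 11:15-12:45, 14:00-20:00.
Viktor ∩ Chen ∩ Dmitri: 11:15-12:45, 14:00-15:15, 15:30-20:00.
Viktor ∩ Chen ∩ Dmitri ∩ Pita: 11:15-12:45, 14:00-15:15, 15:30-19:45.
Viktor ∩ Chen ∩ Dmitri ∩ Pita ∩ Idris: 11:15-12:45, 14:00-15:15, 15:30-17:15, 18:15-19:45.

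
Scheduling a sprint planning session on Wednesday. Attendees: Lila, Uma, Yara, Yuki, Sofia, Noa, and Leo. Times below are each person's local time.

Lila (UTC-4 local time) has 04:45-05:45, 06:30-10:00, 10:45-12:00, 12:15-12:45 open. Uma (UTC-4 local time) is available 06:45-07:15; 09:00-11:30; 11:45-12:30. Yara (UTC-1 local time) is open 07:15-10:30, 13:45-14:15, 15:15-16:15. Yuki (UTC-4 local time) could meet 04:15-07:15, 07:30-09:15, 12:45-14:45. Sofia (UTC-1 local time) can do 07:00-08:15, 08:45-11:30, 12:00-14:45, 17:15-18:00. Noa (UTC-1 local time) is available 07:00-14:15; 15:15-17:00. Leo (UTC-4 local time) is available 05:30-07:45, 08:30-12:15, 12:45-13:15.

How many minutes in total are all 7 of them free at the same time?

30

Lila in UTC: 08:45-09:45, 10:30-14:00, 14:45-16:00, 16:15-16:45 (add 4h to convert from UTC-4).
Uma in UTC: 10:45-11:15, 13:00-15:30, 15:45-16:30 (add 4h to convert from UTC-4).
Yara in UTC: 08:15-11:30, 14:45-15:15, 16:15-17:15 (add 1h to convert from UTC-1).
Yuki in UTC: 08:15-11:15, 11:30-13:15, 16:45-18:45 (add 4h to convert from UTC-4).
Sofia in UTC: 08:00-09:15, 09:45-12:30, 13:00-15:45, 18:15-19:00 (add 1h to convert from UTC-1).
Noa in UTC: 08:00-15:15, 16:15-18:00 (add 1h to convert from UTC-1).
Leo in UTC: 09:30-11:45, 12:30-16:15, 16:45-17:15 (add 4h to convert from UTC-4).
Lila ∩ Uma: 10:45-11:15, 13:00-14:00, 14:45-15:30, 15:45-16:00, 16:15-16:30.
Lila ∩ Uma ∩ Yara: 10:45-11:15, 14:45-15:15, 16:15-16:30.
Lila ∩ Uma ∩ Yara ∩ Yuki: 10:45-11:15.
Lila ∩ Uma ∩ Yara ∩ Yuki ∩ Sofia: 10:45-11:15.
Lila ∩ Uma ∩ Yara ∩ Yuki ∩ Sofia ∩ Noa: 10:45-11:15.
Lila ∩ Uma ∩ Yara ∩ Yuki ∩ Sofia ∩ Noa ∩ Leo: 10:45-11:15.
That's a single block of 30 minutes.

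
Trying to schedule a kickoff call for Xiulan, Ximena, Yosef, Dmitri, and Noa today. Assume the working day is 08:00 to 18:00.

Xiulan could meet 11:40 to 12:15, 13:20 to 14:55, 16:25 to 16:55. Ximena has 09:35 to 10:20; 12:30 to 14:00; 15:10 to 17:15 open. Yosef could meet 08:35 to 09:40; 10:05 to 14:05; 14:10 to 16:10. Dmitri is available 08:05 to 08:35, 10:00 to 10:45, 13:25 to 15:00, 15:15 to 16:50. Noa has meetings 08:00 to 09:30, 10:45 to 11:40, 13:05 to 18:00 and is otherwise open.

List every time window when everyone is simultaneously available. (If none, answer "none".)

none

Xiulan free: 11:40-12:15, 13:20-14:55, 16:25-16:55.
Ximena free: 09:35-10:20, 12:30-14:00, 15:10-17:15.
Yosef free: 08:35-09:40, 10:05-14:05, 14:10-16:10.
Dmitri free: 08:05-08:35, 10:00-10:45, 13:25-15:00, 15:15-16:50.
Noa free: 09:30-10:45, 11:40-13:05 (invert busy blocks within the working day).
Xiulan ∩ Ximena: 13:20-14:00, 16:25-16:55.
Xiulan ∩ Ximena ∩ Yosef: 13:20-14:00.
Xiulan ∩ Ximena ∩ Yosef ∩ Dmitri: 13:25-14:00.
Xiulan ∩ Ximena ∩ Yosef ∩ Dmitri ∩ Noa: ∅.
There is no time when everyone is free.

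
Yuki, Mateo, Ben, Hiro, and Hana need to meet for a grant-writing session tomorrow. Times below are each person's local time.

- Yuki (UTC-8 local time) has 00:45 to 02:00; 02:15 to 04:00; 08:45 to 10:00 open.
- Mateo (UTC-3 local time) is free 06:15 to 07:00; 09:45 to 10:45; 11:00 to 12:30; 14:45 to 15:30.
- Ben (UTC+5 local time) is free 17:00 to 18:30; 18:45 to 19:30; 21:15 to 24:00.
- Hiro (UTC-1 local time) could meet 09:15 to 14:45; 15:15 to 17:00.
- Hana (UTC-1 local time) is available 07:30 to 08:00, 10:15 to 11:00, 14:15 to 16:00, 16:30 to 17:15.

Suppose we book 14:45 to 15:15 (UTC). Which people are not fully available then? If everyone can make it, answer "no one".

Yuki in UTC: 08:45-10:00, 10:15-12:00, 16:45-18:00 (add 8h to convert from UTC-8).
Mateo in UTC: 09:15-10:00, 12:45-13:45, 14:00-15:30, 17:45-18:30 (add 3h to convert from UTC-3).
Ben in UTC: 12:00-13:30, 13:45-14:30, 16:15-19:00 (subtract 5h to convert from UTC+5).
Hiro in UTC: 10:15-15:45, 16:15-18:00 (add 1h to convert from UTC-1).
Hana in UTC: 08:30-09:00, 11:15-12:00, 15:15-17:00, 17:30-18:15 (add 1h to convert from UTC-1).
Yuki: not fully free for 14:45-15:15. Mateo: free for 14:45-15:15. Ben: not fully free for 14:45-15:15. Hiro: free for 14:45-15:15. Hana: not fully free for 14:45-15:15.

Ben, Hana, Yuki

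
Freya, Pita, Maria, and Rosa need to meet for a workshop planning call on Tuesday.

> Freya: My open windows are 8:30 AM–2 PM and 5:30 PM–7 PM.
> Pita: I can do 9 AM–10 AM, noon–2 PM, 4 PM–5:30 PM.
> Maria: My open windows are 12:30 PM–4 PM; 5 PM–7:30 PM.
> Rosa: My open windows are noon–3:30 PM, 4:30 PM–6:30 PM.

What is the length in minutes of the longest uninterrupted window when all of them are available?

Freya ∩ Pita: 09:00-10:00, 12:00-14:00.
Freya ∩ Pita ∩ Maria: 12:30-14:00.
Freya ∩ Pita ∩ Maria ∩ Rosa: 12:30-14:00.
The longest is 12:30-14:00 at 90 minutes.

90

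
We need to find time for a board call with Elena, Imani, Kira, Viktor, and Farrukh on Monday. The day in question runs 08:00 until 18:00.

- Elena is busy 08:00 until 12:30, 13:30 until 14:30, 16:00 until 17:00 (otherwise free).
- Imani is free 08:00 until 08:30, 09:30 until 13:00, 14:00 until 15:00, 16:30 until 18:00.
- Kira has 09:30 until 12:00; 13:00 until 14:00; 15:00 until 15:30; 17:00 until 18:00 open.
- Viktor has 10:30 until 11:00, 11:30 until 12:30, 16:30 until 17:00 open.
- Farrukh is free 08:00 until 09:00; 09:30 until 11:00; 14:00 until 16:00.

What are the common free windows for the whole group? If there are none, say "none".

none

Elena free: 12:30-13:30, 14:30-16:00, 17:00-18:00 (invert busy blocks within the working day).
Imani free: 08:00-08:30, 09:30-13:00, 14:00-15:00, 16:30-18:00.
Kira free: 09:30-12:00, 13:00-14:00, 15:00-15:30, 17:00-18:00.
Viktor free: 10:30-11:00, 11:30-12:30, 16:30-17:00.
Farrukh free: 08:00-09:00, 09:30-11:00, 14:00-16:00.
Elena ∩ Imani: 12:30-13:00, 14:30-15:00, 17:00-18:00.
Elena ∩ Imani ∩ Kira: 17:00-18:00.
Elena ∩ Imani ∩ Kira ∩ Viktor: ∅.
Elena ∩ Imani ∩ Kira ∩ Viktor ∩ Farrukh: ∅.
There is no time when everyone is free.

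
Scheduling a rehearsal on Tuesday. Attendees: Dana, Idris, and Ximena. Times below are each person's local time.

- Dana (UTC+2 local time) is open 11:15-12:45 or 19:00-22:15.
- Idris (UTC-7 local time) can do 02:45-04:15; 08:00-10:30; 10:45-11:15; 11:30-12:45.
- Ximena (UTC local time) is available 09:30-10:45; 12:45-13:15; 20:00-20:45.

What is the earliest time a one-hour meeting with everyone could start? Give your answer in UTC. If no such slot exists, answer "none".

09:45

Dana in UTC: 09:15-10:45, 17:00-20:15 (subtract 2h to convert from UTC+2).
Idris in UTC: 09:45-11:15, 15:00-17:30, 17:45-18:15, 18:30-19:45 (add 7h to convert from UTC-7).
Ximena in UTC: 09:30-10:45, 12:45-13:15, 20:00-20:45.
Dana ∩ Idris: 09:45-10:45, 17:00-17:30, 17:45-18:15, 18:30-19:45.
Dana ∩ Idris ∩ Ximena: 09:45-10:45.
So the common availability across everyone is 09:45-10:45.
The first common window of at least 60 minutes is 09:45-10:45, so the earliest start is 09:45.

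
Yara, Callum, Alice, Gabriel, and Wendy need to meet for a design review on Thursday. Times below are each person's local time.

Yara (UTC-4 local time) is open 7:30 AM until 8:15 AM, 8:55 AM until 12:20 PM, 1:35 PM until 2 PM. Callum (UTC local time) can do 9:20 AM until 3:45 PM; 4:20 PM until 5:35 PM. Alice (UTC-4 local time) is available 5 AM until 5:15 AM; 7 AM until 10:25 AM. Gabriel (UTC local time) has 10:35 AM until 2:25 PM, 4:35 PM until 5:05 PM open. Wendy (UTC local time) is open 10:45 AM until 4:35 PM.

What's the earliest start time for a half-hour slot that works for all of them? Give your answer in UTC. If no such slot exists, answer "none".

11:30

Yara in UTC: 11:30-12:15, 12:55-16:20, 17:35-18:00 (add 4h to convert from UTC-4).
Callum in UTC: 09:20-15:45, 16:20-17:35.
Alice in UTC: 09:00-09:15, 11:00-14:25 (add 4h to convert from UTC-4).
Gabriel in UTC: 10:35-14:25, 16:35-17:05.
Wendy in UTC: 10:45-16:35.
Yara ∩ Callum: 11:30-12:15, 12:55-15:45.
Yara ∩ Callum ∩ Alice: 11:30-12:15, 12:55-14:25.
Yara ∩ Callum ∩ Alice ∩ Gabriel: 11:30-12:15, 12:55-14:25.
Yara ∩ Callum ∩ Alice ∩ Gabriel ∩ Wendy: 11:30-12:15, 12:55-14:25.
The first common window of at least 30 minutes is 11:30-12:15, so the earliest start is 11:30.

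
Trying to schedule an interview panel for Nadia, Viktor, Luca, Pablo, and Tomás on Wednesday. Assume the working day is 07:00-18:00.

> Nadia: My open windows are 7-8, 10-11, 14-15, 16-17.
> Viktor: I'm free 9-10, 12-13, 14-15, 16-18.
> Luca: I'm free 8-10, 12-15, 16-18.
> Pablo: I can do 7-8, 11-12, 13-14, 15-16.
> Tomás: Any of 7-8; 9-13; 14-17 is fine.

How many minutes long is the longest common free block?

0

Nadia ∩ Viktor: 14:00-15:00, 16:00-17:00.
Nadia ∩ Viktor ∩ Luca: 14:00-15:00, 16:00-17:00.
Nadia ∩ Viktor ∩ Luca ∩ Pablo: ∅.
Nadia ∩ Viktor ∩ Luca ∩ Pablo ∩ Tomás: ∅.
There is no time when everyone is free.
No common window exists, so the longest block is 0 minutes.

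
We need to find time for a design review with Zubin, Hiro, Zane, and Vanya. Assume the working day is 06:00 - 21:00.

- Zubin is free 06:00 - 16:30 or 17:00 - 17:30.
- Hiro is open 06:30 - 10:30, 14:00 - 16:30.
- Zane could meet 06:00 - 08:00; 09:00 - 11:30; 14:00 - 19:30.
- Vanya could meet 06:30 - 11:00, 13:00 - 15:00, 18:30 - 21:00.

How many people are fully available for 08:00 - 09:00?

Zubin, Hiro, and Vanya can make the full 08:00-09:00 slot — that's 3.

3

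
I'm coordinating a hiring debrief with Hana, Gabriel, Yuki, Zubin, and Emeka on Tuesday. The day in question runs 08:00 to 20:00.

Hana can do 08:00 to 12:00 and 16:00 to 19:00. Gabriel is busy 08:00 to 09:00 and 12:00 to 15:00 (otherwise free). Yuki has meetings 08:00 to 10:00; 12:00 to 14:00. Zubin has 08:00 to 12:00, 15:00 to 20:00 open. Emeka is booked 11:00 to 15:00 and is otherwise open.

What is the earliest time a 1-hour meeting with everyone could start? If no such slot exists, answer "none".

10:00

Hana free: 08:00-12:00, 16:00-19:00.
Gabriel free: 09:00-12:00, 15:00-20:00 (invert busy blocks within the working day).
Yuki free: 10:00-12:00, 14:00-20:00 (invert busy blocks within the working day).
Zubin free: 08:00-12:00, 15:00-20:00.
Emeka free: 08:00-11:00, 15:00-20:00 (invert busy blocks within the working day).
Hana ∩ Gabriel: 09:00-12:00, 16:00-19:00.
Hana ∩ Gabriel ∩ Yuki: 10:00-12:00, 16:00-19:00.
Hana ∩ Gabriel ∩ Yuki ∩ Zubin: 10:00-12:00, 16:00-19:00.
Hana ∩ Gabriel ∩ Yuki ∩ Zubin ∩ Emeka: 10:00-11:00, 16:00-19:00.
The first common window of at least 60 minutes is 10:00-11:00, so the earliest start is 10:00.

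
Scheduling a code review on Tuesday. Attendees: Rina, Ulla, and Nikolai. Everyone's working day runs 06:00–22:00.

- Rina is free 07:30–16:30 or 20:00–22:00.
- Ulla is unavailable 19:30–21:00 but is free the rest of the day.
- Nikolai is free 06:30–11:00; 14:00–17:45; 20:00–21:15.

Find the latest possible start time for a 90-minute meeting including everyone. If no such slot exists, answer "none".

Rina free: 07:30-16:30, 20:00-22:00.
Ulla free: 06:00-19:30, 21:00-22:00 (invert busy blocks within the working day).
Nikolai free: 06:30-11:00, 14:00-17:45, 20:00-21:15.
Rina ∩ Ulla: 07:30-16:30, 21:00-22:00.
Rina ∩ Ulla ∩ Nikolai: 07:30-11:00, 14:00-16:30, 21:00-21:15.
Those are the intersection windows.
The last common window of at least 90 minutes is 14:00-16:30; a 90-minute meeting can start as late as 15:00 and still end by 16:30.

15:00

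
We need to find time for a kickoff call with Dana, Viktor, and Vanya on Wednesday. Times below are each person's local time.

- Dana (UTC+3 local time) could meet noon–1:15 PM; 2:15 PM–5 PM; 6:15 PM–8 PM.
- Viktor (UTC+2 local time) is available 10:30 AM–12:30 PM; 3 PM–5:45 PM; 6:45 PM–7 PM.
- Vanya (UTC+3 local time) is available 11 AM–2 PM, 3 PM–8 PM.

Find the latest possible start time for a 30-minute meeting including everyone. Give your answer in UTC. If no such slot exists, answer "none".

15:15

Dana in UTC: 09:00-10:15, 11:15-14:00, 15:15-17:00 (subtract 3h to convert from UTC+3).
Viktor in UTC: 08:30-10:30, 13:00-15:45, 16:45-17:00 (subtract 2h to convert from UTC+2).
Vanya in UTC: 08:00-11:00, 12:00-17:00 (subtract 3h to convert from UTC+3).
Dana ∩ Viktor: 09:00-10:15, 13:00-14:00, 15:15-15:45, 16:45-17:00.
Dana ∩ Viktor ∩ Vanya: 09:00-10:15, 13:00-14:00, 15:15-15:45, 16:45-17:00.
The last common window of at least 30 minutes is 15:15-15:45; a 30-minute meeting can start as late as 15:15 and still end by 15:45.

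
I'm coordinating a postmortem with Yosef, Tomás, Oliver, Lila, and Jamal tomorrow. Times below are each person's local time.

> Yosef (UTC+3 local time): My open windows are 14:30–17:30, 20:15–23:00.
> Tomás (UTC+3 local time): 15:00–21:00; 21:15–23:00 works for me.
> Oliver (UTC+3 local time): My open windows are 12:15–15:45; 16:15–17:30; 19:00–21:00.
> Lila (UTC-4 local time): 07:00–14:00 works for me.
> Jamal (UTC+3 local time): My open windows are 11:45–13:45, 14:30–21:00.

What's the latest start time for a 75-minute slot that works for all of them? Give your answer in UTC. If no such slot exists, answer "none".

13:15

Yosef in UTC: 11:30-14:30, 17:15-20:00 (subtract 3h to convert from UTC+3).
Tomás in UTC: 12:00-18:00, 18:15-20:00 (subtract 3h to convert from UTC+3).
Oliver in UTC: 09:15-12:45, 13:15-14:30, 16:00-18:00 (subtract 3h to convert from UTC+3).
Lila in UTC: 11:00-18:00 (add 4h to convert from UTC-4).
Jamal in UTC: 08:45-10:45, 11:30-18:00 (subtract 3h to convert from UTC+3).
Yosef ∩ Tomás: 12:00-14:30, 17:15-18:00, 18:15-20:00.
Yosef ∩ Tomás ∩ Oliver: 12:00-12:45, 13:15-14:30, 17:15-18:00.
Yosef ∩ Tomás ∩ Oliver ∩ Lila: 12:00-12:45, 13:15-14:30, 17:15-18:00.
Yosef ∩ Tomás ∩ Oliver ∩ Lila ∩ Jamal: 12:00-12:45, 13:15-14:30, 17:15-18:00.
So the common availability across everyone is 12:00-12:45, 13:15-14:30, 17:15-18:00.
The last common window of at least 75 minutes is 13:15-14:30; a 75-minute meeting can start as late as 13:15 and still end by 14:30.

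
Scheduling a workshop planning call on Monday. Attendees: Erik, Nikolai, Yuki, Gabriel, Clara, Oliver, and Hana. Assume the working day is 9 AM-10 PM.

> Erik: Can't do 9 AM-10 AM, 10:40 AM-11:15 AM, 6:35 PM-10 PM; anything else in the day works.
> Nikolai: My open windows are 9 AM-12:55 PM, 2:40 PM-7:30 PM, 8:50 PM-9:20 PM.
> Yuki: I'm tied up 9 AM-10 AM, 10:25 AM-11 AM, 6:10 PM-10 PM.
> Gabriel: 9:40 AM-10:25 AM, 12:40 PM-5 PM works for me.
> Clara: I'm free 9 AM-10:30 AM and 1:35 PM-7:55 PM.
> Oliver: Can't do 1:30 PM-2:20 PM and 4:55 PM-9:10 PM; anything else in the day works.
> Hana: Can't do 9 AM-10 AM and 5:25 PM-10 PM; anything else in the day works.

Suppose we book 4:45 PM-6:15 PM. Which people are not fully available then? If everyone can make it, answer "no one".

Gabriel, Hana, Oliver, Yuki

Erik free: 10:00-10:40, 11:15-18:35 (invert busy blocks within the working day).
Nikolai free: 09:00-12:55, 14:40-19:30, 20:50-21:20.
Yuki free: 10:00-10:25, 11:00-18:10 (invert busy blocks within the working day).
Gabriel free: 09:40-10:25, 12:40-17:00.
Clara free: 09:00-10:30, 13:35-19:55.
Oliver free: 09:00-13:30, 14:20-16:55, 21:10-22:00 (invert busy blocks within the working day).
Hana free: 10:00-17:25 (invert busy blocks within the working day).
Erik: free for 16:45-18:15. Nikolai: free for 16:45-18:15. Yuki: not fully free for 16:45-18:15. Gabriel: not fully free for 16:45-18:15. Clara: free for 16:45-18:15. Oliver: not fully free for 16:45-18:15. Hana: not fully free for 16:45-18:15.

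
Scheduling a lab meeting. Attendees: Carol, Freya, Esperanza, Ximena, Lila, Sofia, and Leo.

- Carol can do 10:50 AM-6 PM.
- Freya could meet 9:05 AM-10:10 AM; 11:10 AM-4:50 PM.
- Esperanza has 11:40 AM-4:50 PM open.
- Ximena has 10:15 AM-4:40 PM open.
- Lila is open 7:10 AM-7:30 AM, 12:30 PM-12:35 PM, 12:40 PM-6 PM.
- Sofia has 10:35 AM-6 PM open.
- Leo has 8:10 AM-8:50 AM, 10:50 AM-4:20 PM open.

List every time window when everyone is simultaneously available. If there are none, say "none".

12:30-12:35, 12:40-16:20

Carol ∩ Freya: 11:10-16:50.
Carol ∩ Freya ∩ Esperanza: 11:40-16:50.
Carol ∩ Freya ∩ Esperanza ∩ Ximena: 11:40-16:40.
Carol ∩ Freya ∩ Esperanza ∩ Ximena ∩ Lila: 12:30-12:35, 12:40-16:40.
Carol ∩ Freya ∩ Esperanza ∩ Ximena ∩ Lila ∩ Sofia: 12:30-12:35, 12:40-16:40.
Carol ∩ Freya ∩ Esperanza ∩ Ximena ∩ Lila ∩ Sofia ∩ Leo: 12:30-12:35, 12:40-16:20.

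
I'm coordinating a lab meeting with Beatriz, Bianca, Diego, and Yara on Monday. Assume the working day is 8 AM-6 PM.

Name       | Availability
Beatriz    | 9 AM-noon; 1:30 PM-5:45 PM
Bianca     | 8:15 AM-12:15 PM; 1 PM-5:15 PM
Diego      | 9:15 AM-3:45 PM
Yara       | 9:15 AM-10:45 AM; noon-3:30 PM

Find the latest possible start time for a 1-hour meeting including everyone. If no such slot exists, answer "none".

14:30

Beatriz ∩ Bianca: 09:00-12:00, 13:30-17:15.
Beatriz ∩ Bianca ∩ Diego: 09:15-12:00, 13:30-15:45.
Beatriz ∩ Bianca ∩ Diego ∩ Yara: 09:15-10:45, 13:30-15:30.
The last common window of at least 60 minutes is 13:30-15:30; a 60-minute meeting can start as late as 14:30 and still end by 15:30.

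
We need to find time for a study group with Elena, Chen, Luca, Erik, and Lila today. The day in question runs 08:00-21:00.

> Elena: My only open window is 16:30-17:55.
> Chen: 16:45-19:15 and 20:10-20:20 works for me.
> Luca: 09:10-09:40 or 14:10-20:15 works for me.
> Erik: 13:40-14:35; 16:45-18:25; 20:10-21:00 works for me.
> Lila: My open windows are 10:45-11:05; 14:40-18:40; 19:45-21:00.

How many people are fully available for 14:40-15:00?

Luca and Lila can make the full 14:40-15:00 slot — that's 2.

2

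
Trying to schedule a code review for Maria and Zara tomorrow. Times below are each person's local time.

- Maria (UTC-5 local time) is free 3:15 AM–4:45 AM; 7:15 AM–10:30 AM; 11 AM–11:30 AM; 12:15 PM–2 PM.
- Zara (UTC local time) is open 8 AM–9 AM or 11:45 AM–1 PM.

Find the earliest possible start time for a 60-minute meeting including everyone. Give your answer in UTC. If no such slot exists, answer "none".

Maria in UTC: 08:15-09:45, 12:15-15:30, 16:00-16:30, 17:15-19:00 (add 5h to convert from UTC-5).
Zara in UTC: 08:00-09:00, 11:45-13:00.
Maria ∩ Zara: 08:15-09:00, 12:15-13:00.
No common window is at least 60 minutes long.

none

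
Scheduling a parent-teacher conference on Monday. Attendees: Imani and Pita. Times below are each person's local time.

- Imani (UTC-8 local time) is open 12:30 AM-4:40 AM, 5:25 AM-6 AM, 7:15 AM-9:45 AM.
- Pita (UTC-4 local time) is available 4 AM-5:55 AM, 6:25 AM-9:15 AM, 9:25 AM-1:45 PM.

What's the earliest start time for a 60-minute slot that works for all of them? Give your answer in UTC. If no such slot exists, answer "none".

08:30

Imani in UTC: 08:30-12:40, 13:25-14:00, 15:15-17:45 (add 8h to convert from UTC-8).
Pita in UTC: 08:00-09:55, 10:25-13:15, 13:25-17:45 (add 4h to convert from UTC-4).
Imani ∩ Pita: 08:30-09:55, 10:25-12:40, 13:25-14:00, 15:15-17:45.
Those are the intersection windows.
The first common window of at least 60 minutes is 08:30-09:55, so the earliest start is 08:30.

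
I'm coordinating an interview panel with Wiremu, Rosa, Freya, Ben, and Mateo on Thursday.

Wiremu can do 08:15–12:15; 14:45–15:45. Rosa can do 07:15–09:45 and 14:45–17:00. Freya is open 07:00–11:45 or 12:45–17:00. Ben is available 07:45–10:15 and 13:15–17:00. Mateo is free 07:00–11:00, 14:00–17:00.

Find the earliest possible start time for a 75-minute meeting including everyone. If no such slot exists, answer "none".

08:15

Wiremu ∩ Rosa: 08:15-09:45, 14:45-15:45.
Wiremu ∩ Rosa ∩ Freya: 08:15-09:45, 14:45-15:45.
Wiremu ∩ Rosa ∩ Freya ∩ Ben: 08:15-09:45, 14:45-15:45.
Wiremu ∩ Rosa ∩ Freya ∩ Ben ∩ Mateo: 08:15-09:45, 14:45-15:45.
Those are the intersection windows.
The first common window of at least 75 minutes is 08:15-09:45, so the earliest start is 08:15.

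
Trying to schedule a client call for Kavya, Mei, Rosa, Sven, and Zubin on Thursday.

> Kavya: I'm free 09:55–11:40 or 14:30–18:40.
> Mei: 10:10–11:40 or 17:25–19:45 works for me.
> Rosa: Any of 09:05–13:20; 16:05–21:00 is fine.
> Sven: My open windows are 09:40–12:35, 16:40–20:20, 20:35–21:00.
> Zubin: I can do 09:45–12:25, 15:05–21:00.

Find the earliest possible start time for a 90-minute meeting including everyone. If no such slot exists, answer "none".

Kavya ∩ Mei: 10:10-11:40, 17:25-18:40.
Kavya ∩ Mei ∩ Rosa: 10:10-11:40, 17:25-18:40.
Kavya ∩ Mei ∩ Rosa ∩ Sven: 10:10-11:40, 17:25-18:40.
Kavya ∩ Mei ∩ Rosa ∩ Sven ∩ Zubin: 10:10-11:40, 17:25-18:40.
The first common window of at least 90 minutes is 10:10-11:40, so the earliest start is 10:10.

10:10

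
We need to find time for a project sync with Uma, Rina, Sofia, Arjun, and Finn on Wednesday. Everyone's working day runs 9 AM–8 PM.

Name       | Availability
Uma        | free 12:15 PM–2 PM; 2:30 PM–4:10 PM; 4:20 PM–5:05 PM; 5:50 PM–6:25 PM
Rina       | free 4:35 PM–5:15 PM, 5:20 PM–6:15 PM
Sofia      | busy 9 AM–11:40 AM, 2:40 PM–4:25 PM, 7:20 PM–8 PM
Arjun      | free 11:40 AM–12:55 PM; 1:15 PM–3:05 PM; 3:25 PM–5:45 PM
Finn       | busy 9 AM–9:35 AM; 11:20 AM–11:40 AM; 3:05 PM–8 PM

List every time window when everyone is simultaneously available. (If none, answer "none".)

Uma free: 12:15-14:00, 14:30-16:10, 16:20-17:05, 17:50-18:25.
Rina free: 16:35-17:15, 17:20-18:15.
Sofia free: 11:40-14:40, 16:25-19:20 (invert busy blocks within the working day).
Arjun free: 11:40-12:55, 13:15-15:05, 15:25-17:45.
Finn free: 09:35-11:20, 11:40-15:05 (invert busy blocks within the working day).
Uma ∩ Rina: 16:35-17:05, 17:50-18:15.
Uma ∩ Rina ∩ Sofia: 16:35-17:05, 17:50-18:15.
Uma ∩ Rina ∩ Sofia ∩ Arjun: 16:35-17:05.
Uma ∩ Rina ∩ Sofia ∩ Arjun ∩ Finn: ∅.
There is no time when everyone is free.

none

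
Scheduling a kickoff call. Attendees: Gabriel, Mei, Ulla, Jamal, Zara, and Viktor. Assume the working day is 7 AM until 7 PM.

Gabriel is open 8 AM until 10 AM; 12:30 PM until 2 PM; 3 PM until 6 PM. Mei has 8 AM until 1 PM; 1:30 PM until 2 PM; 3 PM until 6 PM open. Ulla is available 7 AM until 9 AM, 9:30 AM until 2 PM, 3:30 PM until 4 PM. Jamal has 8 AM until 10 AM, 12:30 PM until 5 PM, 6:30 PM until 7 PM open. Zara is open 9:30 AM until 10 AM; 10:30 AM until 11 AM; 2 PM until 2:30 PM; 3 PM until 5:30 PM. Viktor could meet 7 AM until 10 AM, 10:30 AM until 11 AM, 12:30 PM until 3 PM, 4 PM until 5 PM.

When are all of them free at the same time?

Gabriel ∩ Mei: 08:00-10:00, 12:30-13:00, 13:30-14:00, 15:00-18:00.
Gabriel ∩ Mei ∩ Ulla: 08:00-09:00, 09:30-10:00, 12:30-13:00, 13:30-14:00, 15:30-16:00.
Gabriel ∩ Mei ∩ Ulla ∩ Jamal: 08:00-09:00, 09:30-10:00, 12:30-13:00, 13:30-14:00, 15:30-16:00.
Gabriel ∩ Mei ∩ Ulla ∩ Jamal ∩ Zara: 09:30-10:00, 15:30-16:00.
Gabriel ∩ Mei ∩ Ulla ∩ Jamal ∩ Zara ∩ Viktor: 09:30-10:00.
Those are the intersection windows.

09:30-10:00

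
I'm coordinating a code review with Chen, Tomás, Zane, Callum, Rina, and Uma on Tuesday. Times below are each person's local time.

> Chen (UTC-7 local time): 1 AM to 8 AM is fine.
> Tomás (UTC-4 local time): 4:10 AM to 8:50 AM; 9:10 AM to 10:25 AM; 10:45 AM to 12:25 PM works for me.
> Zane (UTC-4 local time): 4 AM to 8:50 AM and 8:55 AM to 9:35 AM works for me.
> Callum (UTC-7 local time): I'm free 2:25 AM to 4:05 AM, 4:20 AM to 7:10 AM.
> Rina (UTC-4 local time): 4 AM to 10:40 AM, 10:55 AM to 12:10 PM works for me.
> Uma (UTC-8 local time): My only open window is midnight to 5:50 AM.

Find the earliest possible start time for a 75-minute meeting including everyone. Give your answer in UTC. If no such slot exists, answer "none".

Chen in UTC: 08:00-15:00 (add 7h to convert from UTC-7).
Tomás in UTC: 08:10-12:50, 13:10-14:25, 14:45-16:25 (add 4h to convert from UTC-4).
Zane in UTC: 08:00-12:50, 12:55-13:35 (add 4h to convert from UTC-4).
Callum in UTC: 09:25-11:05, 11:20-14:10 (add 7h to convert from UTC-7).
Rina in UTC: 08:00-14:40, 14:55-16:10 (add 4h to convert from UTC-4).
Uma in UTC: 08:00-13:50 (add 8h to convert from UTC-8).
Chen ∩ Tomás: 08:10-12:50, 13:10-14:25, 14:45-15:00.
Chen ∩ Tomás ∩ Zane: 08:10-12:50, 13:10-13:35.
Chen ∩ Tomás ∩ Zane ∩ Callum: 09:25-11:05, 11:20-12:50, 13:10-13:35.
Chen ∩ Tomás ∩ Zane ∩ Callum ∩ Rina: 09:25-11:05, 11:20-12:50, 13:10-13:35.
Chen ∩ Tomás ∩ Zane ∩ Callum ∩ Rina ∩ Uma: 09:25-11:05, 11:20-12:50, 13:10-13:35.
The first common window of at least 75 minutes is 09:25-11:05, so the earliest start is 09:25.

09:25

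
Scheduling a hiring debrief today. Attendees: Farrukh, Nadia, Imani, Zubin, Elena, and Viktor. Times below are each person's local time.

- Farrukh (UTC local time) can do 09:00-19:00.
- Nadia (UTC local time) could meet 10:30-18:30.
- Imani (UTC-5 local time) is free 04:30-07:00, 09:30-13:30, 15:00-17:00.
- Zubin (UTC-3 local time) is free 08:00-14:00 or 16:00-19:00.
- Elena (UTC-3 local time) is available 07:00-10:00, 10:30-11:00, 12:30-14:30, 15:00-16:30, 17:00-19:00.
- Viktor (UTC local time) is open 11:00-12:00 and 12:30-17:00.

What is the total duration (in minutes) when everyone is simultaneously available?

Farrukh in UTC: 09:00-19:00.
Nadia in UTC: 10:30-18:30.
Imani in UTC: 09:30-12:00, 14:30-18:30, 20:00-22:00 (add 5h to convert from UTC-5).
Zubin in UTC: 11:00-17:00, 19:00-22:00 (add 3h to convert from UTC-3).
Elena in UTC: 10:00-13:00, 13:30-14:00, 15:30-17:30, 18:00-19:30, 20:00-22:00 (add 3h to convert from UTC-3).
Viktor in UTC: 11:00-12:00, 12:30-17:00.
Farrukh ∩ Nadia: 10:30-18:30.
Farrukh ∩ Nadia ∩ Imani: 10:30-12:00, 14:30-18:30.
Farrukh ∩ Nadia ∩ Imani ∩ Zubin: 11:00-12:00, 14:30-17:00.
Farrukh ∩ Nadia ∩ Imani ∩ Zubin ∩ Elena: 11:00-12:00, 15:30-17:00.
Farrukh ∩ Nadia ∩ Imani ∩ Zubin ∩ Elena ∩ Viktor: 11:00-12:00, 15:30-17:00.
Summing the common windows: 60 + 90 = 150 minutes.

150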